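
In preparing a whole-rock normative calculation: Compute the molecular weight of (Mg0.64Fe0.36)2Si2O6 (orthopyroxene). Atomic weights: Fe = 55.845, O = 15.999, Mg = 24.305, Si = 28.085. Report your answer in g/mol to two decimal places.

223.48 g/mol

Mg: 1.28 × 24.305 = 31.1104
Fe: 0.72 × 55.845 = 40.2084
Si: 2 × 28.085 = 56.1700
O: 6 × 15.999 = 95.9940
Summing the contributions gives the formula mass.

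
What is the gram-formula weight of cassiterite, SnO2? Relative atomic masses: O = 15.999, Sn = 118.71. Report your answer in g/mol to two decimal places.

The formula mass is the sum 1(118.71) + 2(15.999).

150.71 g/mol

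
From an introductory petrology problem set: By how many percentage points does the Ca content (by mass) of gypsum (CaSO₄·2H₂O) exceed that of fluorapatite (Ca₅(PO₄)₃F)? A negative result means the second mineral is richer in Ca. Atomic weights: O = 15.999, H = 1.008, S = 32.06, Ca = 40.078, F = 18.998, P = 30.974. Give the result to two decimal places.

First mineral: 40.078 g Ca in 172.164 g formula = 23.28 wt% Ca.
Second mineral: 200.390 g Ca in 504.298 g formula = 39.74 wt% Ca.
23.28% − 39.74% gives a difference of -16.46 percentage points.

-16.46 percentage points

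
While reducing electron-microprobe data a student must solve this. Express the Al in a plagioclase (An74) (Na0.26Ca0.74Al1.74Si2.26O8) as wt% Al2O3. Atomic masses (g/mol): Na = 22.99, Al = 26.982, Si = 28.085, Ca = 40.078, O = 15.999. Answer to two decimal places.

32.37 wt%

Formula mass = 274.048 g/mol.
1.74 Al → 0.8700 mol Al2O3 per formula unit; M(Al2O3) = 101.961, so Al2O3 mass = 88.706 g.
88.706/274.048 × 100 = 32.37 wt%.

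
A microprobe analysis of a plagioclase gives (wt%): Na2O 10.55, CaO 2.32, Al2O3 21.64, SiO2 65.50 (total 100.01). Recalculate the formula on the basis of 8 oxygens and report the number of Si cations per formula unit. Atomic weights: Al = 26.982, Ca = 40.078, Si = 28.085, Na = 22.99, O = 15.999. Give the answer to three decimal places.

Na2O (M=61.979): mol = 0.17022; Na = 0.34044, O = 0.17022.
CaO (M=56.077): mol = 0.04137; Ca = 0.04137, O = 0.04137.
Al2O3 (M=101.961): mol = 0.21224; Al = 0.42448, O = 0.63672.
SiO2 (M=60.083): mol = 1.09016; Si = 1.09016, O = 2.18032.
ΣO = 3.02863; factor = 8/ΣO = 2.64146.
Si apfu = 1.09016 × 2.64146 = 2.880.

2.880 Si apfu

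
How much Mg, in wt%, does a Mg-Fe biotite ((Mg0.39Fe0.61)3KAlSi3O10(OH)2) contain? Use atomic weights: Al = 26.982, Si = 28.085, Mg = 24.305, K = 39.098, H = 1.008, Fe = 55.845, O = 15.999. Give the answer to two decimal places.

5.99 wt%

Molar mass of (Mg0.39Fe0.61)3KAlSi3O10(OH)2: 1.17×24.305 + 1.83×55.845 + 1×39.098 + 1×26.982 + 3×28.085 + 12×15.999 + 2×1.008 = 474.972 g/mol.
Mass of Mg per formula unit: 1.17 × 24.305 = 28.437 g.
Weight fraction Mg = 28.437 / 474.972 = 0.0599.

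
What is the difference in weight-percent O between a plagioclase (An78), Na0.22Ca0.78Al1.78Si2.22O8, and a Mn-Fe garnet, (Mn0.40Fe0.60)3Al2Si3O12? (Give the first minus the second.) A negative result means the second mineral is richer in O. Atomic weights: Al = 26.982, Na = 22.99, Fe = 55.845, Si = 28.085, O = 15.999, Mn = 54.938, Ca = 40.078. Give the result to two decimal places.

7.94 percentage points

M(Na0.22Ca0.78Al1.78Si2.22O8) = 274.687 g/mol, so wt% O = 127.992/274.687 × 100 = 46.60%.
M((Mn0.40Fe0.60)3Al2Si3O12) = 496.654 g/mol, so wt% O = 191.988/496.654 × 100 = 38.66%.
46.60 − 38.66 = 7.94 pp.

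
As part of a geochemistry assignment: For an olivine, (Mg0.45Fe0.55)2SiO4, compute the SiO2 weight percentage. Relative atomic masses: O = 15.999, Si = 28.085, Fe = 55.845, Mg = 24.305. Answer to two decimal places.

34.26 wt%

Molar mass of (Mg0.45Fe0.55)2SiO4 = 0.90·24.305 + 1.10·55.845 + 1·28.085 + 4·15.999 = 175.385 g/mol.
Each formula unit contains 1 Si, equivalent to 1/1 = 1.0000 mol SiO2.
M(SiO2) = 1×28.085 + 2×15.999 = 60.083 g/mol.
Mass of SiO2 per formula unit = 1.0000 × 60.083 = 60.083 g.
SiO2 wt% = 60.083 / 175.385 × 100 = 34.26%.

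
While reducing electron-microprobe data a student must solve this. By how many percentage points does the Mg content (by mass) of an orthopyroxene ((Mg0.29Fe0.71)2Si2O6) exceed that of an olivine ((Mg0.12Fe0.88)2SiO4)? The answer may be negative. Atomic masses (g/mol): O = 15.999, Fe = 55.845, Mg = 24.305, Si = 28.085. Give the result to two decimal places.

Mg in (Mg0.29Fe0.71)2Si2O6: molar mass 245.561 g/mol; 0.58×24.305 = 14.097 g → 5.74 wt%.
Mg in (Mg0.12Fe0.88)2SiO4: molar mass 196.201 g/mol; 0.24×24.305 = 5.833 g → 2.97 wt%.
Difference = 5.74 − 2.97 = 2.77 percentage points.

2.77 percentage points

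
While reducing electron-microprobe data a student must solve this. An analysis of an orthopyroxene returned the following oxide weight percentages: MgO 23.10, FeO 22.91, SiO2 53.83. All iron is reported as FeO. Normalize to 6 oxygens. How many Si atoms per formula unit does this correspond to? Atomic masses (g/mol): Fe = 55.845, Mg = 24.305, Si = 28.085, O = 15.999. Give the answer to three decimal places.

2.003 Si apfu

23.10 wt% MgO ÷ 40.304 g/mol = 0.57314 mol, giving 0.57314 Mg and 0.57314 O.
22.91 wt% FeO ÷ 71.844 g/mol = 0.31889 mol, giving 0.31889 Fe and 0.31889 O.
53.83 wt% SiO2 ÷ 60.083 g/mol = 0.89593 mol, giving 0.89593 Si and 1.79186 O.
Oxygen sums to 2.68389; scaling by 6/2.68389 = 2.23556 puts the formula on 6 O.
Si: 0.89593 × 2.23556 = 2.003 atoms per formula unit.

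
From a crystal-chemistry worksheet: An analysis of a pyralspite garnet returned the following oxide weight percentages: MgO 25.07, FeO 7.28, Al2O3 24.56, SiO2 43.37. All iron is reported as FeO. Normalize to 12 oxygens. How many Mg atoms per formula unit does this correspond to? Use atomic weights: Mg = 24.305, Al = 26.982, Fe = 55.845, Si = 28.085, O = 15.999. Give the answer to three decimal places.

25.07 wt% MgO ÷ 40.304 g/mol = 0.62202 mol, giving 0.62202 Mg and 0.62202 O.
7.28 wt% FeO ÷ 71.844 g/mol = 0.10133 mol, giving 0.10133 Fe and 0.10133 O.
24.56 wt% Al2O3 ÷ 101.961 g/mol = 0.24088 mol, giving 0.48176 Al and 0.72264 O.
43.37 wt% SiO2 ÷ 60.083 g/mol = 0.72183 mol, giving 0.72183 Si and 1.44366 O.
Oxygen sums to 2.88965; scaling by 12/2.88965 = 4.15275 puts the formula on 12 O.
Mg: 0.62202 × 4.15275 = 2.583 atoms per formula unit.

2.583 Mg apfu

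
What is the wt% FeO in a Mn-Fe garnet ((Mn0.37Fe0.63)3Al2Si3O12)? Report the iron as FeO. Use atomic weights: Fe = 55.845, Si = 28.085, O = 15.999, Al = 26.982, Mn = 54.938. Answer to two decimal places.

Molar mass of (Mn0.37Fe0.63)3Al2Si3O12 = 1.11×54.938 + 1.89×55.845 + 2×26.982 + 3×28.085 + 12×15.999 = 496.735 g/mol.
Each formula unit contains 1.89 Fe, equivalent to 1.89/1 = 1.8900 mol FeO.
M(FeO) = 1×55.845 + 1×15.999 = 71.844 g/mol.
Mass of FeO per formula unit = 1.8900 × 71.844 = 135.785 g.
FeO wt% = 135.785 / 496.735 × 100 = 27.34%.

27.34 wt%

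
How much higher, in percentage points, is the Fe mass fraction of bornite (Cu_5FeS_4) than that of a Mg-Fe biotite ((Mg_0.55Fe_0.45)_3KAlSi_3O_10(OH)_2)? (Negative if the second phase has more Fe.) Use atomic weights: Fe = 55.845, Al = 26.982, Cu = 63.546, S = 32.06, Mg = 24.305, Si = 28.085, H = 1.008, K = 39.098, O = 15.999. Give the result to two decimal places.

-5.27 percentage points

First mineral: 55.845 g Fe in 501.815 g formula = 11.13 wt% Fe.
Second mineral: 75.391 g Fe in 459.833 g formula = 16.40 wt% Fe.
11.13% − 16.40% gives a difference of -5.27 percentage points.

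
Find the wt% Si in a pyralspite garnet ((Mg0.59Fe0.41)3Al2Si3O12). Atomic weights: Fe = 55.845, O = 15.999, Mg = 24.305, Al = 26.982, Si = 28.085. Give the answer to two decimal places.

19.07 weight percent

Formula mass = 1.77·24.305 + 1.23·55.845 + 2·26.982 + 3·28.085 + 12·15.999 = 441.916 g/mol, of which 84.255 g is Si.
So Si makes up 84.255/441.916 = 0.1907 of the mass, i.e. 19.07%.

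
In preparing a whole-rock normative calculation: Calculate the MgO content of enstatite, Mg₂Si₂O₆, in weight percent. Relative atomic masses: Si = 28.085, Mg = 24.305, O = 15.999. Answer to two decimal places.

40.15 wt%

Formula mass = 200.774 g/mol.
2 Mg → 2.0000 mol MgO per formula unit; M(MgO) = 40.304, so MgO mass = 80.608 g.
80.608/200.774 × 100 = 40.15 wt%.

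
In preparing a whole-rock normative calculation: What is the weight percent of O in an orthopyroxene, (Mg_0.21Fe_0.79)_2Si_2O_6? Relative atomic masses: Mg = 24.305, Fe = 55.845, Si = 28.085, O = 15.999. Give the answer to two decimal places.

38.30 weight percent

M((Mg_0.21Fe_0.79)_2Si_2O_6) = 250.607 g/mol.
O contributes 6 × 15.999 = 95.994 g per mole.
95.994/250.607 = 0.3830 → 38.30%.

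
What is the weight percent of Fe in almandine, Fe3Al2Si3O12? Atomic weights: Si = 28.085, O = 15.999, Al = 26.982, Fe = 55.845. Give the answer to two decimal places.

Formula mass = 3×55.845 + 2×26.982 + 3×28.085 + 12×15.999 = 497.742 g/mol, of which 167.535 g is Fe.
So Fe makes up 167.535/497.742 = 0.3366 of the mass, i.e. 33.66%.

33.66 mass %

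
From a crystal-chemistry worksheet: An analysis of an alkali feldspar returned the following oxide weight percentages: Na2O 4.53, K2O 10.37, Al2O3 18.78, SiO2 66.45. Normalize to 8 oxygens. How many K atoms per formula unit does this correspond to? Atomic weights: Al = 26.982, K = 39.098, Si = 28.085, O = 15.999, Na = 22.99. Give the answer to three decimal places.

4.53 wt% Na2O ÷ 61.979 g/mol = 0.07309 mol, giving 0.14618 Na and 0.07309 O.
10.37 wt% K2O ÷ 94.195 g/mol = 0.11009 mol, giving 0.22018 K and 0.11009 O.
18.78 wt% Al2O3 ÷ 101.961 g/mol = 0.18419 mol, giving 0.36838 Al and 0.55257 O.
66.45 wt% SiO2 ÷ 60.083 g/mol = 1.10597 mol, giving 1.10597 Si and 2.21194 O.
Oxygen sums to 2.94769; scaling by 8/2.94769 = 2.71399 puts the formula on 8 O.
K: 0.22018 × 2.71399 = 0.598 atoms per formula unit.

0.598 K apfu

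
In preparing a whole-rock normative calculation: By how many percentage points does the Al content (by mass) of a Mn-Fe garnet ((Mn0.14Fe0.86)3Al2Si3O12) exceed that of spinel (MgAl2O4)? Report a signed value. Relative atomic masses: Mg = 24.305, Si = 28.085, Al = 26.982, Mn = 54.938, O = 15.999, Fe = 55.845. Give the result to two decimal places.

-27.08 percentage points

M((Mn0.14Fe0.86)3Al2Si3O12) = 497.361 g/mol, so wt% Al = 53.964/497.361 × 100 = 10.85%.
M(MgAl2O4) = 142.265 g/mol, so wt% Al = 53.964/142.265 × 100 = 37.93%.
10.85 − 37.93 = -27.08 pp.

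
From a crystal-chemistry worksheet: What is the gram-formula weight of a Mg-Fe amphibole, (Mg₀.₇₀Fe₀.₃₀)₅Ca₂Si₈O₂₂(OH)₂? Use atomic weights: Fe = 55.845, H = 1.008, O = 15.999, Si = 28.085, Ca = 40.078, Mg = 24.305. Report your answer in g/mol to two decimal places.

Mg: 3.50 × 24.305 = 85.0675
Fe: 1.50 × 55.845 = 83.7675
Ca: 2 × 40.078 = 80.1560
Si: 8 × 28.085 = 224.6800
O: 24 × 15.999 = 383.9760
H: 2 × 1.008 = 2.0160
Summing the contributions gives the formula mass.

859.66 g/mol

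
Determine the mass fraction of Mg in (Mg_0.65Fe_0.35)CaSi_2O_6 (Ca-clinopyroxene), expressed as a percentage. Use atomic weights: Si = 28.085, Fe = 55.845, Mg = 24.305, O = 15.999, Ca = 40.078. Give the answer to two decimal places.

6.94 weight percent

Formula mass = 0.65·24.305 + 0.35·55.845 + 1·40.078 + 2·28.085 + 6·15.999 = 227.586 g/mol, of which 15.798 g is Mg.
So Mg makes up 15.798/227.586 = 0.0694 of the mass, i.e. 6.94%.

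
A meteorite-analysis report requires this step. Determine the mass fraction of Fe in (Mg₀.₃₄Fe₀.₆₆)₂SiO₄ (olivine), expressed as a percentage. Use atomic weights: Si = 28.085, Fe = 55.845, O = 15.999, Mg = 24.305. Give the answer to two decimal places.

40.43 mass %

Formula mass = 0.68·24.305 + 1.32·55.845 + 1·28.085 + 4·15.999 = 182.324 g/mol, of which 73.715 g is Fe.
So Fe makes up 73.715/182.324 = 0.4043 of the mass, i.e. 40.43%.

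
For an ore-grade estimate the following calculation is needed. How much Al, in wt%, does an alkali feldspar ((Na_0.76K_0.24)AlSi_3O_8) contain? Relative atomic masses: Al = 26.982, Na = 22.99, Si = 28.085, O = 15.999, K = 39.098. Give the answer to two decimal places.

10.14 wt%

M((Na_0.76K_0.24)AlSi_3O_8) = 266.085 g/mol.
Al contributes 1 × 26.982 = 26.982 g per mole.
26.982/266.085 = 0.1014 → 10.14%.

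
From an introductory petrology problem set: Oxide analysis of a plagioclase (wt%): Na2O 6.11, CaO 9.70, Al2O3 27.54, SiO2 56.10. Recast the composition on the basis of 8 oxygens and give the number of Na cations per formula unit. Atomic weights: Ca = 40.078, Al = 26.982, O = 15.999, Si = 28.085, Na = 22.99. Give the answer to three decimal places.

Na2O (M=61.979): mol = 0.09858; Na = 0.19716, O = 0.09858.
CaO (M=56.077): mol = 0.17298; Ca = 0.17298, O = 0.17298.
Al2O3 (M=101.961): mol = 0.27010; Al = 0.54020, O = 0.81030.
SiO2 (M=60.083): mol = 0.93371; Si = 0.93371, O = 1.86742.
ΣO = 2.94928; factor = 8/ΣO = 2.71253.
Na apfu = 0.19716 × 2.71253 = 0.535.

0.535 Na apfu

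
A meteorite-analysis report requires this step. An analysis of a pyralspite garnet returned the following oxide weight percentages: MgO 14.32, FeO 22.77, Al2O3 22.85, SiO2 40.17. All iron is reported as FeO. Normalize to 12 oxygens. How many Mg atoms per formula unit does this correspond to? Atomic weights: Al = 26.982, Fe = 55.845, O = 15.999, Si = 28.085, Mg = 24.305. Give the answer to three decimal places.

MgO (M=40.304): mol = 0.35530; Mg = 0.35530, O = 0.35530.
FeO (M=71.844): mol = 0.31694; Fe = 0.31694, O = 0.31694.
Al2O3 (M=101.961): mol = 0.22411; Al = 0.44822, O = 0.67233.
SiO2 (M=60.083): mol = 0.66858; Si = 0.66858, O = 1.33716.
ΣO = 2.68173; factor = 12/ΣO = 4.47472.
Mg apfu = 0.35530 × 4.47472 = 1.590.

1.590 Mg apfu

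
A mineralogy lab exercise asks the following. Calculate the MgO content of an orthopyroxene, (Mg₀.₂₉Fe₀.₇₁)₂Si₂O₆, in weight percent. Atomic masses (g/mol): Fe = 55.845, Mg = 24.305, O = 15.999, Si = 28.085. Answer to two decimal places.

Molar mass of (Mg₀.₂₉Fe₀.₇₁)₂Si₂O₆ = 0.58·24.305 + 1.42·55.845 + 2·28.085 + 6·15.999 = 245.561 g/mol.
Each formula unit contains 0.58 Mg, equivalent to 0.58/1 = 0.5800 mol MgO.
M(MgO) = 1×24.305 + 1×15.999 = 40.304 g/mol.
Mass of MgO per formula unit = 0.5800 × 40.304 = 23.376 g.
MgO wt% = 23.376 / 245.561 × 100 = 9.52%.

9.52 wt%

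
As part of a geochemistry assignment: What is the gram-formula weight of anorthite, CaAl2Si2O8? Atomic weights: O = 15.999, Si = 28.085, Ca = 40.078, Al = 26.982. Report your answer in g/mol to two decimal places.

Ca: 1 × 40.078 = 40.0780
Al: 2 × 26.982 = 53.9640
Si: 2 × 28.085 = 56.1700
O: 8 × 15.999 = 127.9920
Summing the contributions gives the formula mass.

278.20 g/mol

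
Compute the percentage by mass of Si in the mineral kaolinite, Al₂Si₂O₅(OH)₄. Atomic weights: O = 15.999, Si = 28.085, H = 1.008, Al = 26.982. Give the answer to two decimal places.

Molar mass of Al₂Si₂O₅(OH)₄: 2·26.982 + 2·28.085 + 9·15.999 + 4·1.008 = 258.157 g/mol.
Mass of Si per formula unit: 2 × 28.085 = 56.170 g.
Weight fraction Si = 56.170 / 258.157 = 0.2176.

21.76 mass %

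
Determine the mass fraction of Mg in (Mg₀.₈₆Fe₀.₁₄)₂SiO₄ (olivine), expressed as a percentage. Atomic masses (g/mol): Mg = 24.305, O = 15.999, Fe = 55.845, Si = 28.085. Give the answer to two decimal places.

Formula mass = 1.72·24.305 + 0.28·55.845 + 1·28.085 + 4·15.999 = 149.522 g/mol, of which 41.805 g is Mg.
So Mg makes up 41.805/149.522 = 0.2796 of the mass, i.e. 27.96%.

27.96 wt%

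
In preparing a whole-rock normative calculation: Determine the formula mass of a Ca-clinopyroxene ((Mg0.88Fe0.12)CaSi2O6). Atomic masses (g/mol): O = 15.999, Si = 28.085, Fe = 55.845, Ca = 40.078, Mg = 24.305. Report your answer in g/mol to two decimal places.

Mg: 0.88 × 24.305 = 21.3884
Fe: 0.12 × 55.845 = 6.7014
Ca: 1 × 40.078 = 40.0780
Si: 2 × 28.085 = 56.1700
O: 6 × 15.999 = 95.9940
Summing the contributions gives the formula mass.

220.33 g/mol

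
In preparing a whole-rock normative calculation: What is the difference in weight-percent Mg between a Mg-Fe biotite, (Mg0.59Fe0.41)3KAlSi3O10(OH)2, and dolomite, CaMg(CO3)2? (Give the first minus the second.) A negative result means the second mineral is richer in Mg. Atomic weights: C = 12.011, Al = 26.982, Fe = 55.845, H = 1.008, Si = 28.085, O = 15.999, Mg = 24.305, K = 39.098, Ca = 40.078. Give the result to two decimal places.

-3.75 percentage points

First mineral: 43.020 g Mg in 456.048 g formula = 9.43 wt% Mg.
Second mineral: 24.305 g Mg in 184.399 g formula = 13.18 wt% Mg.
9.43% − 13.18% gives a difference of -3.75 percentage points.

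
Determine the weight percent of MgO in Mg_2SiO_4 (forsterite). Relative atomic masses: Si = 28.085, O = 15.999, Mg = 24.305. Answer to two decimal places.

57.29 wt%

Formula mass = 140.691 g/mol.
2 Mg → 2.0000 mol MgO per formula unit; M(MgO) = 40.304, so MgO mass = 80.608 g.
80.608/140.691 × 100 = 57.29 wt%.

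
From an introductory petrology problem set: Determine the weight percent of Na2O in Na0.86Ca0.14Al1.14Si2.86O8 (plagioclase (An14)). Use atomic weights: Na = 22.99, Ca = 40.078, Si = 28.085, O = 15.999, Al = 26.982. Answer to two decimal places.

M(Na0.86Ca0.14Al1.14Si2.86O8) = 264.457 g/mol; M(Na2O) = 61.979 g/mol.
Moles Na2O per formula unit = 0.86 Na ÷ 2 = 0.4300.
Na2O fraction = (0.4300 × 61.979) / 264.457 = 26.651/264.457 = 0.1008.

10.08 wt%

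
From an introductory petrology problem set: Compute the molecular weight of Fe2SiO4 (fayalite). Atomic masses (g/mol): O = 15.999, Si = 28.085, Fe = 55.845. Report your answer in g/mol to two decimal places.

M = 2*55.845 + 1*28.085 + 4*15.999

203.77 g/mol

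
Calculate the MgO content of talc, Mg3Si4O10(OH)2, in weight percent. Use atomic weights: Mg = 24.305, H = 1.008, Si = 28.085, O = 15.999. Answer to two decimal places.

M(Mg3Si4O10(OH)2) = 379.259 g/mol; M(MgO) = 40.304 g/mol.
Moles MgO per formula unit = 3 Mg ÷ 1 = 3.0000.
MgO fraction = (3.0000 × 40.304) / 379.259 = 120.912/379.259 = 0.3188.

31.88 wt%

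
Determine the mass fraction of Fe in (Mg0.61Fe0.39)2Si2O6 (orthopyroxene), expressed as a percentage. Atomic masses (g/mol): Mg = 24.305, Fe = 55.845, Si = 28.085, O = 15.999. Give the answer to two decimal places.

19.33 weight percent

Molar mass of (Mg0.61Fe0.39)2Si2O6: 1.22·24.305 + 0.78·55.845 + 2·28.085 + 6·15.999 = 225.375 g/mol.
Mass of Fe per formula unit: 0.78 × 55.845 = 43.559 g.
Weight fraction Fe = 43.559 / 225.375 = 0.1933.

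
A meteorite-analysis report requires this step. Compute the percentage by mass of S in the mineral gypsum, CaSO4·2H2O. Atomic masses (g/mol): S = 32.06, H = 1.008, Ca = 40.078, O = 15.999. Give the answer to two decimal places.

M(CaSO4·2H2O) = 172.164 g/mol.
S contributes 1 × 32.06 = 32.060 g per mole.
32.060/172.164 = 0.1862 → 18.62%.

18.62 weight percent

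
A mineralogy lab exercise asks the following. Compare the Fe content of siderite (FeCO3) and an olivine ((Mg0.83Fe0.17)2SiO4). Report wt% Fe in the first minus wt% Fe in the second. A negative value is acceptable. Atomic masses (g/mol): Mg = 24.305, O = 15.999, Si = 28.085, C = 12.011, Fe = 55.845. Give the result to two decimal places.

35.66 percentage points

M(FeCO3) = 115.853 g/mol, so wt% Fe = 55.845/115.853 × 100 = 48.20%.
M((Mg0.83Fe0.17)2SiO4) = 151.415 g/mol, so wt% Fe = 18.987/151.415 × 100 = 12.54%.
48.20 − 12.54 = 35.66 pp.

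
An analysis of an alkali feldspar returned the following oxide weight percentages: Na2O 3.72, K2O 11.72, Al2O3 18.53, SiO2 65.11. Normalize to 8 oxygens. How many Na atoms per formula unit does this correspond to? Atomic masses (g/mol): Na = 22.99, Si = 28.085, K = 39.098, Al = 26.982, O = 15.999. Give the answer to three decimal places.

0.331 Na apfu

3.72 wt% Na2O ÷ 61.979 g/mol = 0.06002 mol, giving 0.12004 Na and 0.06002 O.
11.72 wt% K2O ÷ 94.195 g/mol = 0.12442 mol, giving 0.24884 K and 0.12442 O.
18.53 wt% Al2O3 ÷ 101.961 g/mol = 0.18174 mol, giving 0.36348 Al and 0.54522 O.
65.11 wt% SiO2 ÷ 60.083 g/mol = 1.08367 mol, giving 1.08367 Si and 2.16734 O.
Oxygen sums to 2.89700; scaling by 8/2.89700 = 2.76148 puts the formula on 8 O.
Na: 0.12004 × 2.76148 = 0.331 atoms per formula unit.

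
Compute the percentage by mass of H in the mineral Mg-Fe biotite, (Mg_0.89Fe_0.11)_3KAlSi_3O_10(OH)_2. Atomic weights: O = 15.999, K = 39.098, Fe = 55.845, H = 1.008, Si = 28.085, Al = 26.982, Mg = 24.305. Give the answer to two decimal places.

0.47 mass %

M((Mg_0.89Fe_0.11)_3KAlSi_3O_10(OH)_2) = 427.662 g/mol.
H contributes 2 × 1.008 = 2.016 g per mole.
2.016/427.662 = 0.0047 → 0.47%.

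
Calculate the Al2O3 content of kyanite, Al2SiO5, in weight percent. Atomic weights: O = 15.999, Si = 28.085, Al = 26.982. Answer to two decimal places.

Molar mass of Al2SiO5 = 2·26.982 + 1·28.085 + 5·15.999 = 162.044 g/mol.
Each formula unit contains 2 Al, equivalent to 2/2 = 1.0000 mol Al2O3.
M(Al2O3) = 2×26.982 + 3×15.999 = 101.961 g/mol.
Mass of Al2O3 per formula unit = 1.0000 × 101.961 = 101.961 g.
Al2O3 wt% = 101.961 / 162.044 × 100 = 62.92%.

62.92 wt%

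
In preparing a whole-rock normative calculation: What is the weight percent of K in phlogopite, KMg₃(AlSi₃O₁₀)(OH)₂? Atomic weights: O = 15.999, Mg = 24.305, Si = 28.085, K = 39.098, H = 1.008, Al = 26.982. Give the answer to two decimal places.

Molar mass of KMg₃(AlSi₃O₁₀)(OH)₂: 1·39.098 + 3·24.305 + 1·26.982 + 3·28.085 + 12·15.999 + 2·1.008 = 417.254 g/mol.
Mass of K per formula unit: 1 × 39.098 = 39.098 g.
Weight fraction K = 39.098 / 417.254 = 0.0937.

9.37 wt%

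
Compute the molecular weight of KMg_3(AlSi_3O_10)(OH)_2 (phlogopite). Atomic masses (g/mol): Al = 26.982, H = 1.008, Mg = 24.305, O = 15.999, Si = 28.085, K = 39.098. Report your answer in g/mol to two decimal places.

417.25 g/mol

M = 1·39.098 + 3·24.305 + 1·26.982 + 3·28.085 + 12·15.999 + 2·1.008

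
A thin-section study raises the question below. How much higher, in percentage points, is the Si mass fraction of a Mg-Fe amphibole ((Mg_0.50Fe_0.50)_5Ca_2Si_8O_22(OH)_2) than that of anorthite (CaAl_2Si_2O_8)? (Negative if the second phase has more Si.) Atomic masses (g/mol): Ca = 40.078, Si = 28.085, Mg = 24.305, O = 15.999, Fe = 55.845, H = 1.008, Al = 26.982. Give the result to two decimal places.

Si in (Mg_0.50Fe_0.50)_5Ca_2Si_8O_22(OH)_2: molar mass 891.203 g/mol; 8×28.085 = 224.680 g → 25.21 wt%.
Si in CaAl_2Si_2O_8: molar mass 278.204 g/mol; 2×28.085 = 56.170 g → 20.19 wt%.
Difference = 25.21 − 20.19 = 5.02 percentage points.

5.02 percentage points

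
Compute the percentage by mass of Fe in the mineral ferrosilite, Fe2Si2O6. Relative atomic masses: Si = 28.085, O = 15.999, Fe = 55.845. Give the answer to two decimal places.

42.33 wt%

M(Fe2Si2O6) = 263.854 g/mol.
Fe contributes 2 × 55.845 = 111.690 g per mole.
111.690/263.854 = 0.4233 → 42.33%.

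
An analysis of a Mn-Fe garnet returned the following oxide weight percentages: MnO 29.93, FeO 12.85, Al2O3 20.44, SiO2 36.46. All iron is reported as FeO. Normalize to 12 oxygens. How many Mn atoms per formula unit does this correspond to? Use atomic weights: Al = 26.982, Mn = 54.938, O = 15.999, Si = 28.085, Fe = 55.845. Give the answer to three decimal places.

MnO: 29.93/70.937 = 0.42192 mol → 0.42192 mol Mn, 0.42192 mol O.
FeO: 12.85/71.844 = 0.17886 mol → 0.17886 mol Fe, 0.17886 mol O.
Al2O3: 20.44/101.961 = 0.20047 mol → 0.40094 mol Al, 0.60141 mol O.
SiO2: 36.46/60.083 = 0.60683 mol → 0.60683 mol Si, 1.21366 mol O.
Total oxygen = 2.41585 mol. Normalization factor = 12/2.41585 = 4.96720.
Mn per 12 O = 0.42192 × 4.96720 = 2.096.

2.096 Mn apfu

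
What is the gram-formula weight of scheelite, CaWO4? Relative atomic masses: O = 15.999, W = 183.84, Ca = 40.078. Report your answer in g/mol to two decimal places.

Ca: 1 × 40.078 = 40.0780
W: 1 × 183.84 = 183.8400
O: 4 × 15.999 = 63.9960
Summing the contributions gives the formula mass.

287.91 g/mol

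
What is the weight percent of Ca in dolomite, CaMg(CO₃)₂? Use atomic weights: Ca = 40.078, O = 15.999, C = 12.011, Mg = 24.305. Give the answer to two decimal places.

21.73 weight percent

Formula mass = 1·40.078 + 1·24.305 + 2·12.011 + 6·15.999 = 184.399 g/mol, of which 40.078 g is Ca.
So Ca makes up 40.078/184.399 = 0.2173 of the mass, i.e. 21.73%.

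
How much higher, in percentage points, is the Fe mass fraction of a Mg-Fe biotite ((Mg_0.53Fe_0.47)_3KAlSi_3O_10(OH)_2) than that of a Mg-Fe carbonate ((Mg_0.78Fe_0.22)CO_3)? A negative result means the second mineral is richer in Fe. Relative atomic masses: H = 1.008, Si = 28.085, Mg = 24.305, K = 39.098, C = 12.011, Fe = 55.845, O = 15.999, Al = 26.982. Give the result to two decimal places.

3.59 percentage points

M((Mg_0.53Fe_0.47)_3KAlSi_3O_10(OH)_2) = 461.725 g/mol, so wt% Fe = 78.741/461.725 × 100 = 17.05%.
M((Mg_0.78Fe_0.22)CO_3) = 91.252 g/mol, so wt% Fe = 12.286/91.252 × 100 = 13.46%.
17.05 − 13.46 = 3.59 pp.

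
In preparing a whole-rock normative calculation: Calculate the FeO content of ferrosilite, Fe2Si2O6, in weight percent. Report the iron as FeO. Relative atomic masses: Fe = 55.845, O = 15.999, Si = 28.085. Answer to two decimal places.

M(Fe2Si2O6) = 263.854 g/mol; M(FeO) = 71.844 g/mol.
Moles FeO per formula unit = 2 Fe ÷ 1 = 2.0000.
FeO fraction = (2.0000 × 71.844) / 263.854 = 143.688/263.854 = 0.5446.

54.46 wt%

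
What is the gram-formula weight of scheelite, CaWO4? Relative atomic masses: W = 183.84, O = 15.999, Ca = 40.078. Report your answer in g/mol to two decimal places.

Ca: 1 × 40.078 = 40.0780
W: 1 × 183.84 = 183.8400
O: 4 × 15.999 = 63.9960
Summing the contributions gives the formula mass.

287.91 g/mol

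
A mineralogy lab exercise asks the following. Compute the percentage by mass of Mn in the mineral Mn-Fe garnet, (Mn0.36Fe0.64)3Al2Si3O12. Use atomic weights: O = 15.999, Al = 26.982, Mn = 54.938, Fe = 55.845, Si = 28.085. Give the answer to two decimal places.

11.94 wt%

M((Mn0.36Fe0.64)3Al2Si3O12) = 496.762 g/mol.
Mn contributes 1.08 × 54.938 = 59.333 g per mole.
59.333/496.762 = 0.1194 → 11.94%.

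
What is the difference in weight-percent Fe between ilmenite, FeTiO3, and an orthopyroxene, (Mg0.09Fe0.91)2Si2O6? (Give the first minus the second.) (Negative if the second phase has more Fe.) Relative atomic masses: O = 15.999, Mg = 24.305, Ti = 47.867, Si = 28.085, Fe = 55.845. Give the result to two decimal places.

-2.56 percentage points

Fe in FeTiO3: molar mass 151.709 g/mol; 1×55.845 = 55.845 g → 36.81 wt%.
Fe in (Mg0.09Fe0.91)2Si2O6: molar mass 258.177 g/mol; 1.82×55.845 = 101.638 g → 39.37 wt%.
Difference = 36.81 − 39.37 = -2.56 percentage points.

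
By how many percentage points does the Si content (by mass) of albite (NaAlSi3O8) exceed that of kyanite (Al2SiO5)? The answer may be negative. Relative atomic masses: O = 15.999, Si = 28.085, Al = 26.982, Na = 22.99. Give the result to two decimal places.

14.80 percentage points

M(NaAlSi3O8) = 262.219 g/mol, so wt% Si = 84.255/262.219 × 100 = 32.13%.
M(Al2SiO5) = 162.044 g/mol, so wt% Si = 28.085/162.044 × 100 = 17.33%.
32.13 − 17.33 = 14.80 pp.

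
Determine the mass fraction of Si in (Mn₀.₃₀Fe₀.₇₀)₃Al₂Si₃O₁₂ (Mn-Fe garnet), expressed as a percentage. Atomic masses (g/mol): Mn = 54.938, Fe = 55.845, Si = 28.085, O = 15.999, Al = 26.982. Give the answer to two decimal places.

16.96 wt%

Formula mass = 0.90·54.938 + 2.10·55.845 + 2·26.982 + 3·28.085 + 12·15.999 = 496.926 g/mol, of which 84.255 g is Si.
So Si makes up 84.255/496.926 = 0.1696 of the mass, i.e. 16.96%.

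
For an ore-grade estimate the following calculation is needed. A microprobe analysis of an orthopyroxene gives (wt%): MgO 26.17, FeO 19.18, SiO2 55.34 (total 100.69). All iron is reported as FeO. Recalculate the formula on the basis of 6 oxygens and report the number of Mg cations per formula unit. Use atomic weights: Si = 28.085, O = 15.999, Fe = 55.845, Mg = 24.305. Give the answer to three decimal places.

1.412 Mg apfu

MgO (M=40.304): mol = 0.64932; Mg = 0.64932, O = 0.64932.
FeO (M=71.844): mol = 0.26697; Fe = 0.26697, O = 0.26697.
SiO2 (M=60.083): mol = 0.92106; Si = 0.92106, O = 1.84212.
ΣO = 2.75841; factor = 6/ΣO = 2.17517.
Mg apfu = 0.64932 × 2.17517 = 1.412.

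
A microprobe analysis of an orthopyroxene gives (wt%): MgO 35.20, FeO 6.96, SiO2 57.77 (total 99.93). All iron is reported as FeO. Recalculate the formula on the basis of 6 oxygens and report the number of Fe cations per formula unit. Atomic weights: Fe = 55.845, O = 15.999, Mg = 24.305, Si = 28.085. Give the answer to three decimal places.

0.201 Fe apfu

MgO: 35.20/40.304 = 0.87336 mol → 0.87336 mol Mg, 0.87336 mol O.
FeO: 6.96/71.844 = 0.09688 mol → 0.09688 mol Fe, 0.09688 mol O.
SiO2: 57.77/60.083 = 0.96150 mol → 0.96150 mol Si, 1.92300 mol O.
Total oxygen = 2.89324 mol. Normalization factor = 6/2.89324 = 2.07380.
Fe per 6 O = 0.09688 × 2.07380 = 0.201.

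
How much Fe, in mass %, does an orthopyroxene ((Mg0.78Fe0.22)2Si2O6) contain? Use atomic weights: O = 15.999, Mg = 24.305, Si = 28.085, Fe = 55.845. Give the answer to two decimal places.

Molar mass of (Mg0.78Fe0.22)2Si2O6: 1.56·24.305 + 0.44·55.845 + 2·28.085 + 6·15.999 = 214.652 g/mol.
Mass of Fe per formula unit: 0.44 × 55.845 = 24.572 g.
Weight fraction Fe = 24.572 / 214.652 = 0.1145.

11.45 mass %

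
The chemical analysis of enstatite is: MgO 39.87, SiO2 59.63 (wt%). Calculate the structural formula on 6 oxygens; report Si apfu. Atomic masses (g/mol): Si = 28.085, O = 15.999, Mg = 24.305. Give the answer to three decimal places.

2.002 Si apfu

MgO (M=40.304): mol = 0.98923; Mg = 0.98923, O = 0.98923.
SiO2 (M=60.083): mol = 0.99246; Si = 0.99246, O = 1.98492.
ΣO = 2.97415; factor = 6/ΣO = 2.01738.
Si apfu = 0.99246 × 2.01738 = 2.002.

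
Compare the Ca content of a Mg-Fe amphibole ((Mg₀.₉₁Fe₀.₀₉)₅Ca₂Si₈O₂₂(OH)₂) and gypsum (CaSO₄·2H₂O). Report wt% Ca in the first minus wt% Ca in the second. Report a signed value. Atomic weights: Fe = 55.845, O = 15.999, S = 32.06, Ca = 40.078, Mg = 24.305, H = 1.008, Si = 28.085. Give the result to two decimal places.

First mineral: 80.156 g Ca in 826.546 g formula = 9.70 wt% Ca.
Second mineral: 40.078 g Ca in 172.164 g formula = 23.28 wt% Ca.
9.70% − 23.28% gives a difference of -13.58 percentage points.

-13.58 percentage points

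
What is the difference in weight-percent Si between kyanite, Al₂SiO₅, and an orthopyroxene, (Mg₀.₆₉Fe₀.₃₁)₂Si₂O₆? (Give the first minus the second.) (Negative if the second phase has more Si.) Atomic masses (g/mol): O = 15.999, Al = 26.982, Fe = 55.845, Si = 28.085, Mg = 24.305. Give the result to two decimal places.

-8.16 percentage points

Si in Al₂SiO₅: molar mass 162.044 g/mol; 1×28.085 = 28.085 g → 17.33 wt%.
Si in (Mg₀.₆₉Fe₀.₃₁)₂Si₂O₆: molar mass 220.329 g/mol; 2×28.085 = 56.170 g → 25.49 wt%.
Difference = 17.33 − 25.49 = -8.16 percentage points.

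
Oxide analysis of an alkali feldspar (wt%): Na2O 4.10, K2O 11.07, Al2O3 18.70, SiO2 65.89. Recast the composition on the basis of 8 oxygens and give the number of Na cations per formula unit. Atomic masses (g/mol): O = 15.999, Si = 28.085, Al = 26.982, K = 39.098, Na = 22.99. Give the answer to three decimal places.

0.362 Na apfu

Na2O: 4.10/61.979 = 0.06615 mol → 0.13230 mol Na, 0.06615 mol O.
K2O: 11.07/94.195 = 0.11752 mol → 0.23504 mol K, 0.11752 mol O.
Al2O3: 18.70/101.961 = 0.18340 mol → 0.36680 mol Al, 0.55020 mol O.
SiO2: 65.89/60.083 = 1.09665 mol → 1.09665 mol Si, 2.19330 mol O.
Total oxygen = 2.92717 mol. Normalization factor = 8/2.92717 = 2.73302.
Na per 8 O = 0.13230 × 2.73302 = 0.362.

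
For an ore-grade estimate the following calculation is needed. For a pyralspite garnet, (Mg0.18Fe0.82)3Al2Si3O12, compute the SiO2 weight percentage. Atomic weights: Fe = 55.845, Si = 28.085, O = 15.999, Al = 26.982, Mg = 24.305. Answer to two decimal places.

M((Mg0.18Fe0.82)3Al2Si3O12) = 480.710 g/mol; M(SiO2) = 60.083 g/mol.
Moles SiO2 per formula unit = 3 Si ÷ 1 = 3.0000.
SiO2 fraction = (3.0000 × 60.083) / 480.710 = 180.249/480.710 = 0.3750.

37.50 wt%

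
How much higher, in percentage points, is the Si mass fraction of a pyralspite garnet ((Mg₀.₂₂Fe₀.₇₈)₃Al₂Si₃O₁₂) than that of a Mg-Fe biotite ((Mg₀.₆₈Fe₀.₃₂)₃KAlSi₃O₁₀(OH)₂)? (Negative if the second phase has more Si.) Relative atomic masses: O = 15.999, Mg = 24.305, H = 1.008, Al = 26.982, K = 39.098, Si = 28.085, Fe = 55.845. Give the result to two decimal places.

M((Mg₀.₂₂Fe₀.₇₈)₃Al₂Si₃O₁₂) = 476.926 g/mol, so wt% Si = 84.255/476.926 × 100 = 17.67%.
M((Mg₀.₆₈Fe₀.₃₂)₃KAlSi₃O₁₀(OH)₂) = 447.532 g/mol, so wt% Si = 84.255/447.532 × 100 = 18.83%.
17.67 − 18.83 = -1.16 pp.

-1.16 percentage points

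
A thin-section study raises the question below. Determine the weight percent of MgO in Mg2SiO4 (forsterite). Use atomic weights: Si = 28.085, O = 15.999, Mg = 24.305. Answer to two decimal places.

Molar mass of Mg2SiO4 = 2×24.305 + 1×28.085 + 4×15.999 = 140.691 g/mol.
Each formula unit contains 2 Mg, equivalent to 2/1 = 2.0000 mol MgO.
M(MgO) = 1×24.305 + 1×15.999 = 40.304 g/mol.
Mass of MgO per formula unit = 2.0000 × 40.304 = 80.608 g.
MgO wt% = 80.608 / 140.691 × 100 = 57.29%.

57.29 wt%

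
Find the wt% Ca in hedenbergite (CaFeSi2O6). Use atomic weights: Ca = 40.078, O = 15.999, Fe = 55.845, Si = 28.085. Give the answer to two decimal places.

M(CaFeSi2O6) = 248.087 g/mol.
Ca contributes 1 × 40.078 = 40.078 g per mole.
40.078/248.087 = 0.1615 → 16.15%.

16.15 mass %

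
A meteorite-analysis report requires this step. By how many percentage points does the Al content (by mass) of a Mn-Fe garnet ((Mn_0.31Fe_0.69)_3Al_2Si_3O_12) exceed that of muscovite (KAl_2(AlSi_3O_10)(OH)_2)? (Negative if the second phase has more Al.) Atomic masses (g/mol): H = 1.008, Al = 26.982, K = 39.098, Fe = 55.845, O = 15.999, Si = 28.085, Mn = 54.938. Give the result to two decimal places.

-9.46 percentage points

Al in (Mn_0.31Fe_0.69)_3Al_2Si_3O_12: molar mass 496.898 g/mol; 2×26.982 = 53.964 g → 10.86 wt%.
Al in KAl_2(AlSi_3O_10)(OH)_2: molar mass 398.303 g/mol; 3×26.982 = 80.946 g → 20.32 wt%.
Difference = 10.86 − 20.32 = -9.46 percentage points.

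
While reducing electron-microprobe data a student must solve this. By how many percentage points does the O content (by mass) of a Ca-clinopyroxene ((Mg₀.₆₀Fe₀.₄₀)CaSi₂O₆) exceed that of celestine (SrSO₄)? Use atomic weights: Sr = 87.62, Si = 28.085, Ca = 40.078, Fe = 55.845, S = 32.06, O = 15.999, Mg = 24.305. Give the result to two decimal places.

O in (Mg₀.₆₀Fe₀.₄₀)CaSi₂O₆: molar mass 229.163 g/mol; 6×15.999 = 95.994 g → 41.89 wt%.
O in SrSO₄: molar mass 183.676 g/mol; 4×15.999 = 63.996 g → 34.84 wt%.
Difference = 41.89 − 34.84 = 7.05 percentage points.

7.05 percentage points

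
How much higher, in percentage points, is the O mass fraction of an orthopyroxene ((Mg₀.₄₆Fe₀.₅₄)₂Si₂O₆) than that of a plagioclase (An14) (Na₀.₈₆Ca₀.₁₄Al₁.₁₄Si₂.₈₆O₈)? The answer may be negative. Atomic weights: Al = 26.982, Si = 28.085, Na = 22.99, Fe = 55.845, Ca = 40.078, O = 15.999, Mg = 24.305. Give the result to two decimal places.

First mineral: 95.994 g O in 234.837 g formula = 40.88 wt% O.
Second mineral: 127.992 g O in 264.457 g formula = 48.40 wt% O.
40.88% − 48.40% gives a difference of -7.52 percentage points.

-7.52 percentage points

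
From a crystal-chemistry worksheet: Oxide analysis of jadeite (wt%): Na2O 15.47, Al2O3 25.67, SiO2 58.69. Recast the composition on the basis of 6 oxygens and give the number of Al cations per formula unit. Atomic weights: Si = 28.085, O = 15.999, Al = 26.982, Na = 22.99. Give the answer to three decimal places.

Na2O: 15.47/61.979 = 0.24960 mol → 0.49920 mol Na, 0.24960 mol O.
Al2O3: 25.67/101.961 = 0.25176 mol → 0.50352 mol Al, 0.75528 mol O.
SiO2: 58.69/60.083 = 0.97682 mol → 0.97682 mol Si, 1.95364 mol O.
Total oxygen = 2.95852 mol. Normalization factor = 6/2.95852 = 2.02804.
Al per 6 O = 0.50352 × 2.02804 = 1.021.

1.021 Al apfu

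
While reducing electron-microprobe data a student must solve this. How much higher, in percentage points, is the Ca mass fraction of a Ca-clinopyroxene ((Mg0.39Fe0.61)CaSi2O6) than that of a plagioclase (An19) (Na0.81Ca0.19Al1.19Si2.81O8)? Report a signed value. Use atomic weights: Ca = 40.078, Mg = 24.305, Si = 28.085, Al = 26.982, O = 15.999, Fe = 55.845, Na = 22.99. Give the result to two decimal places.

14.13 percentage points

M((Mg0.39Fe0.61)CaSi2O6) = 235.786 g/mol, so wt% Ca = 40.078/235.786 × 100 = 17.00%.
M(Na0.81Ca0.19Al1.19Si2.81O8) = 265.256 g/mol, so wt% Ca = 7.615/265.256 × 100 = 2.87%.
17.00 − 2.87 = 14.13 pp.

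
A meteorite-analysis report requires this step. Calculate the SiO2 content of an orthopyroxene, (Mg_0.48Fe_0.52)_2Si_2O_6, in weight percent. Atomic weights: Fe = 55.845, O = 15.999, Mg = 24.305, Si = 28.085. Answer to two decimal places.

51.45 wt%

M((Mg_0.48Fe_0.52)_2Si_2O_6) = 233.576 g/mol; M(SiO2) = 60.083 g/mol.
Moles SiO2 per formula unit = 2 Si ÷ 1 = 2.0000.
SiO2 fraction = (2.0000 × 60.083) / 233.576 = 120.166/233.576 = 0.5145.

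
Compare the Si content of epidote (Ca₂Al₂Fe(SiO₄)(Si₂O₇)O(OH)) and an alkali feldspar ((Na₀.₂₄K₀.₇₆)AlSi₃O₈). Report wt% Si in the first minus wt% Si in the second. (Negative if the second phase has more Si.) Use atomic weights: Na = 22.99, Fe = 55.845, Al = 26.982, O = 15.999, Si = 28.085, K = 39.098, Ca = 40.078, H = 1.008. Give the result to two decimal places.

Si in Ca₂Al₂Fe(SiO₄)(Si₂O₇)O(OH): molar mass 483.215 g/mol; 3×28.085 = 84.255 g → 17.44 wt%.
Si in (Na₀.₂₄K₀.₇₆)AlSi₃O₈: molar mass 274.461 g/mol; 3×28.085 = 84.255 g → 30.70 wt%.
Difference = 17.44 − 30.70 = -13.26 percentage points.

-13.26 percentage points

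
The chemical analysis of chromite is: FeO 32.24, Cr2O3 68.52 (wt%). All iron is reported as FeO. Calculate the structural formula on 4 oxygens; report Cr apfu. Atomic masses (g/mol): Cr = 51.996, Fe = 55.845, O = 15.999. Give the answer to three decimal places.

32.24 wt% FeO ÷ 71.844 g/mol = 0.44875 mol, giving 0.44875 Fe and 0.44875 O.
68.52 wt% Cr2O3 ÷ 151.989 g/mol = 0.45082 mol, giving 0.90164 Cr and 1.35246 O.
Oxygen sums to 1.80121; scaling by 4/1.80121 = 2.22073 puts the formula on 4 O.
Cr: 0.90164 × 2.22073 = 2.002 atoms per formula unit.

2.002 Cr apfu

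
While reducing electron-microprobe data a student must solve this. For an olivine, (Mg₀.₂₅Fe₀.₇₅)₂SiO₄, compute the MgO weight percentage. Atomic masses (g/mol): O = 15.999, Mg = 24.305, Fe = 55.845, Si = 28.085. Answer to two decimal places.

10.72 wt%

Formula mass = 188.001 g/mol.
0.50 Mg → 0.5000 mol MgO per formula unit; M(MgO) = 40.304, so MgO mass = 20.152 g.
20.152/188.001 × 100 = 10.72 wt%.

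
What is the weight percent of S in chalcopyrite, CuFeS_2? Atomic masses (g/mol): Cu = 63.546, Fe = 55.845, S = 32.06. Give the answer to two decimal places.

M(CuFeS_2) = 183.511 g/mol.
S contributes 2 × 32.06 = 64.120 g per mole.
64.120/183.511 = 0.3494 → 34.94%.

34.94 wt%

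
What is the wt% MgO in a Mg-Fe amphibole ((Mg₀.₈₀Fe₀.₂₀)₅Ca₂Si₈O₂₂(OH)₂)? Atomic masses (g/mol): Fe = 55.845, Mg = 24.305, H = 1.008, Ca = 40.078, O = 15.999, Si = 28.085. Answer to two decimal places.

19.10 wt%

M((Mg₀.₈₀Fe₀.₂₀)₅Ca₂Si₈O₂₂(OH)₂) = 843.893 g/mol; M(MgO) = 40.304 g/mol.
Moles MgO per formula unit = 4 Mg ÷ 1 = 4.0000.
MgO fraction = (4.0000 × 40.304) / 843.893 = 161.216/843.893 = 0.1910.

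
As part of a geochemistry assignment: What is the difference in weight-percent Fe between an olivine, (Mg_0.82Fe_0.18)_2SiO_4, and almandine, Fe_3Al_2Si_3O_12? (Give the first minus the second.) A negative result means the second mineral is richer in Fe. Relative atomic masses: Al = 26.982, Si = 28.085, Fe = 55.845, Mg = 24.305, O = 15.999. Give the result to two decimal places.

First mineral: 20.104 g Fe in 152.045 g formula = 13.22 wt% Fe.
Second mineral: 167.535 g Fe in 497.742 g formula = 33.66 wt% Fe.
13.22% − 33.66% gives a difference of -20.44 percentage points.

-20.44 percentage points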